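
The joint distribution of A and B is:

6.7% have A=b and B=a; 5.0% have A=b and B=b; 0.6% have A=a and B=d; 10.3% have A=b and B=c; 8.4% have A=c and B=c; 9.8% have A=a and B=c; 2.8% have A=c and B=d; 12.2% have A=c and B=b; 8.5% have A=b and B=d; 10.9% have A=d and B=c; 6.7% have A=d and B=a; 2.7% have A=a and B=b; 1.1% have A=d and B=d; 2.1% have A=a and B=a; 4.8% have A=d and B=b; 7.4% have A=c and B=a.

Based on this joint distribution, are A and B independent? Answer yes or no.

no

P(A=c) = 0.308 and P(B=b) = 0.247, so their product is 0.07608, but P(A=c, B=b) = 0.122. Since these differ, A and B are not independent.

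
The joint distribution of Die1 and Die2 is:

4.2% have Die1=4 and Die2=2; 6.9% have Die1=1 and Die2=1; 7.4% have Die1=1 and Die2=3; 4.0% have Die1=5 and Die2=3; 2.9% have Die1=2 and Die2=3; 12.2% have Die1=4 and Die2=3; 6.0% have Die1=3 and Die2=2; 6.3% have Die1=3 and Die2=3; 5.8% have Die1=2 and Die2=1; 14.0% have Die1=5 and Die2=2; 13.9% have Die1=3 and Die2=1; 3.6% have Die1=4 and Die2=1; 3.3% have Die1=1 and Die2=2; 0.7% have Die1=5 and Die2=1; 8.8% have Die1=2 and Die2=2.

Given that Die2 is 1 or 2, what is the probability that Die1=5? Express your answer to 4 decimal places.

0.2188

P(Die2=1) = 0.069 + 0.058 + 0.139 + 0.036 + 0.007 = 0.309.
P(Die2=2) = 0.033 + 0.088 + 0.060 + 0.042 + 0.140 = 0.363.
P(Die2 ∈ {1, 2}) = 0.309 + 0.363 = 0.672; P(Die1=5, Die2 ∈ {1, 2}) = 0.007 + 0.140 = 0.147.
P(Die1=5 | Die2 ∈ {1, 2}) = 0.147/0.672 = 0.2188.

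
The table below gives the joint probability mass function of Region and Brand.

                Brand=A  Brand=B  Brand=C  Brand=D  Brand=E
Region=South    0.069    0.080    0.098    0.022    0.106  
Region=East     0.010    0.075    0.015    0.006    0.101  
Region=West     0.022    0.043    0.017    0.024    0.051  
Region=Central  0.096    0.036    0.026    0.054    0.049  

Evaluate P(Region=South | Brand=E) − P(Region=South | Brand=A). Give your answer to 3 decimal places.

-0.005

P(Brand=E) = 0.106 + 0.101 + 0.051 + 0.049 = 0.307; P(Region=South | Brand=E) = 0.106/0.307 = 0.3453.
P(Brand=A) = 0.069 + 0.010 + 0.022 + 0.096 = 0.197; P(Region=South | Brand=A) = 0.069/0.197 = 0.3503.
Difference = -0.005.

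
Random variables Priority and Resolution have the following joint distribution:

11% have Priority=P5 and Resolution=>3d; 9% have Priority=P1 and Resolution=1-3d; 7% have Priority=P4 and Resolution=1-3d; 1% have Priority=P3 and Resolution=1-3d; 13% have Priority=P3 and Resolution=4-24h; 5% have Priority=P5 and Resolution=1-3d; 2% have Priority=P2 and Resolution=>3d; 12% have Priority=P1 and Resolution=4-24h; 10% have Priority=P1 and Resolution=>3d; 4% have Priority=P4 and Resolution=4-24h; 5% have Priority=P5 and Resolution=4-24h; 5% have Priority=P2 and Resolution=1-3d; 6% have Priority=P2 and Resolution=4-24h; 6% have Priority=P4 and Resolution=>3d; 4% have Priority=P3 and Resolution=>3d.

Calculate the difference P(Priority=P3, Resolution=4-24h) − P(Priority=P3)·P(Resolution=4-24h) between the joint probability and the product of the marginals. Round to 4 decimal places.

P(Priority=P3) = 0.13 + 0.01 + 0.04 = 0.18.
P(Resolution=4-24h) = 0.12 + 0.06 + 0.13 + 0.04 + 0.05 = 0.40.
P(Priority=P3, Resolution=4-24h) − P(Priority=P3)P(Resolution=4-24h) = 0.13 − 0.18×0.40 = 0.0580.

0.0580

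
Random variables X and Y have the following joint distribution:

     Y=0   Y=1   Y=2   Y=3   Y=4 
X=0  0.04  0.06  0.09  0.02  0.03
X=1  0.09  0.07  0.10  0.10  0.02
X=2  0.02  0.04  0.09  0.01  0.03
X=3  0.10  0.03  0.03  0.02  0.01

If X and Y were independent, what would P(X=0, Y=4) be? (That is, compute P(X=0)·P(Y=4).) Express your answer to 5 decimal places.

0.02160

P(X=0) = 0.04 + 0.06 + 0.09 + 0.02 + 0.03 = 0.24.
P(Y=4) = 0.03 + 0.02 + 0.03 + 0.01 = 0.09.
Product: 0.24 × 0.09 = 0.02160.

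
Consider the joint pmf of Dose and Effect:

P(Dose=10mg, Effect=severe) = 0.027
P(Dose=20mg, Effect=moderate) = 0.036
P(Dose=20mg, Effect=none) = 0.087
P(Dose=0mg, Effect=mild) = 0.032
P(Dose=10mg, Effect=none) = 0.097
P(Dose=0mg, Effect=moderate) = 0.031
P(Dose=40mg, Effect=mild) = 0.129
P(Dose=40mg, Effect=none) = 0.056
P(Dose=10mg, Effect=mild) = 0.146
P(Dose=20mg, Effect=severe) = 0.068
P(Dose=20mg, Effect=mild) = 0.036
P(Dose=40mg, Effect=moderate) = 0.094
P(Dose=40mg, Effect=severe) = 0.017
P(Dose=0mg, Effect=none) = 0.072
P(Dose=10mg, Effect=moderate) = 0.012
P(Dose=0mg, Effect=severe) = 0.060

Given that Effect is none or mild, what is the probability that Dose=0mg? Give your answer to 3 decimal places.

0.159

P(Effect=none) = 0.072 + 0.097 + 0.087 + 0.056 = 0.312.
P(Effect=mild) = 0.032 + 0.146 + 0.036 + 0.129 = 0.343.
P(Effect ∈ {none, mild}) = 0.312 + 0.343 = 0.655; P(Dose=0mg, Effect ∈ {none, mild}) = 0.072 + 0.032 = 0.104.
P(Dose=0mg | Effect ∈ {none, mild}) = 0.104/0.655 = 0.159.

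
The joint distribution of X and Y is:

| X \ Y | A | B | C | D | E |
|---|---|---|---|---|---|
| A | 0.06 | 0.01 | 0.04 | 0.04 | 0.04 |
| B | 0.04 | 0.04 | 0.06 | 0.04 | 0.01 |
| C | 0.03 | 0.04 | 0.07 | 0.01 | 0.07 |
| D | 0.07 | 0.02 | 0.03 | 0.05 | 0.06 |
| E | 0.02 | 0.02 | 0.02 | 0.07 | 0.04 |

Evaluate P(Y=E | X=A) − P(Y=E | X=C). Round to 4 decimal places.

P(X=A) = 0.06 + 0.01 + 0.04 + 0.04 + 0.04 = 0.19; P(Y=E | X=A) = 0.04/0.19 = 0.21053.
P(X=C) = 0.03 + 0.04 + 0.07 + 0.01 + 0.07 = 0.22; P(Y=E | X=C) = 0.07/0.22 = 0.31818.
Difference = -0.1077.

-0.1077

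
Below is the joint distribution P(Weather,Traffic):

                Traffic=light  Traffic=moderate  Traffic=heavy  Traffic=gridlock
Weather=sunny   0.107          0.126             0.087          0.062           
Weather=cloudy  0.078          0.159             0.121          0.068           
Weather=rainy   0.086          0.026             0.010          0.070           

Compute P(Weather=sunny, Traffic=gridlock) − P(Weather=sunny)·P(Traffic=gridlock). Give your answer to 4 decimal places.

P(Weather=sunny) = 0.107 + 0.126 + 0.087 + 0.062 = 0.382.
P(Traffic=gridlock) = 0.062 + 0.068 + 0.070 = 0.200.
P(Weather=sunny, Traffic=gridlock) − P(Weather=sunny)P(Traffic=gridlock) = 0.062 − 0.382×0.200 = -0.0144.

-0.0144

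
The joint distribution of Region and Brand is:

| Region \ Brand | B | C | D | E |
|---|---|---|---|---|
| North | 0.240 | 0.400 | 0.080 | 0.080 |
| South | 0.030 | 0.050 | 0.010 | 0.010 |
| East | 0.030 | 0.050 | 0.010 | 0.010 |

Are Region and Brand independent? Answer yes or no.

Every cell satisfies P(Region,Brand) = P(Region)·P(Brand). For instance P(Region=South) = 0.100, P(Brand=E) = 0.100, and 0.100×0.100 = 0.010 matches the joint entry. So Region and Brand are independent.

yes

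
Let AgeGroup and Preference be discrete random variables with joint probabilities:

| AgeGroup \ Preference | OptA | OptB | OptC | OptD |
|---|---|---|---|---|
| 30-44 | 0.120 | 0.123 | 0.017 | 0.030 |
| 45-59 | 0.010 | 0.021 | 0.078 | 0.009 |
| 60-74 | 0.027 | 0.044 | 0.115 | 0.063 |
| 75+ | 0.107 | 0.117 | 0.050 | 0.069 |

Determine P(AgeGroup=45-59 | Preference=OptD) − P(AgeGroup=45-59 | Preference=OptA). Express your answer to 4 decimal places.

0.0148

P(Preference=OptD) = 0.030 + 0.009 + 0.063 + 0.069 = 0.171; P(AgeGroup=45-59 | Preference=OptD) = 0.009/0.171 = 0.05263.
P(Preference=OptA) = 0.120 + 0.010 + 0.027 + 0.107 = 0.264; P(AgeGroup=45-59 | Preference=OptA) = 0.010/0.264 = 0.03788.
Difference = 0.0148.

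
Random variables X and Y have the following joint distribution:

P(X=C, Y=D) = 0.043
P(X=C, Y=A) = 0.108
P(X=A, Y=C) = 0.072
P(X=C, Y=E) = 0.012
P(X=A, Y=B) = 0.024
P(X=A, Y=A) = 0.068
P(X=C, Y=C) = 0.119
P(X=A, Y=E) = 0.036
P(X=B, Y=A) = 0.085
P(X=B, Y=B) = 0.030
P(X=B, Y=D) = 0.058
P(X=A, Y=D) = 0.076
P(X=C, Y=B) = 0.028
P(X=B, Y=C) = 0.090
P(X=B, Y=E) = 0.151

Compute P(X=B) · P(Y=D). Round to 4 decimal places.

0.0733

P(X=B) = 0.085 + 0.030 + 0.090 + 0.058 + 0.151 = 0.414.
P(Y=D) = 0.076 + 0.058 + 0.043 = 0.177.
Product: 0.414 × 0.177 = 0.0733.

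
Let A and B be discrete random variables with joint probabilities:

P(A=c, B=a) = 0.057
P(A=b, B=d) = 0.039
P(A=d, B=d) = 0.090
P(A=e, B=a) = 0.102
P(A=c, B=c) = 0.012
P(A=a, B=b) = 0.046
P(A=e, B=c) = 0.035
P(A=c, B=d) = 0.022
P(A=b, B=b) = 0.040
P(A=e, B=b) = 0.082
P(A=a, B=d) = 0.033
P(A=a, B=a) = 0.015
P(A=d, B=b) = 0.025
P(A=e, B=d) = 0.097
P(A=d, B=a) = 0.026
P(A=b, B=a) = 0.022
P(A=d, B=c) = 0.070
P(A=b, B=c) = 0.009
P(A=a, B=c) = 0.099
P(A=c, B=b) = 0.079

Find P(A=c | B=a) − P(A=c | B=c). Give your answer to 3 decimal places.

0.203

P(B=a) = 0.015 + 0.022 + 0.057 + 0.026 + 0.102 = 0.222; P(A=c | B=a) = 0.057/0.222 = 0.2568.
P(B=c) = 0.099 + 0.009 + 0.012 + 0.070 + 0.035 = 0.225; P(A=c | B=c) = 0.012/0.225 = 0.0533.
Difference = 0.203.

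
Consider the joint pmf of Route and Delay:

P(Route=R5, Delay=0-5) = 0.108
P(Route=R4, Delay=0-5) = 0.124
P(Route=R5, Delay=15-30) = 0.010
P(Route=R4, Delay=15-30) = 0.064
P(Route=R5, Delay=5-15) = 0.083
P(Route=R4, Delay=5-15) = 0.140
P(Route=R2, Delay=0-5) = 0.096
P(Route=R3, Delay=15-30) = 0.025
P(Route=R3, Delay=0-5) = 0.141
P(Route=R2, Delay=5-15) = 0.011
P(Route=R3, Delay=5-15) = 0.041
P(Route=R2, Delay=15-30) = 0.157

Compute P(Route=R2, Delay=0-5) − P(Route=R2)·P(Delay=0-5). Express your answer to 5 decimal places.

-0.02782

P(Route=R2) = 0.096 + 0.011 + 0.157 = 0.264.
P(Delay=0-5) = 0.096 + 0.141 + 0.124 + 0.108 = 0.469.
P(Route=R2, Delay=0-5) − P(Route=R2)P(Delay=0-5) = 0.096 − 0.264×0.469 = -0.02782.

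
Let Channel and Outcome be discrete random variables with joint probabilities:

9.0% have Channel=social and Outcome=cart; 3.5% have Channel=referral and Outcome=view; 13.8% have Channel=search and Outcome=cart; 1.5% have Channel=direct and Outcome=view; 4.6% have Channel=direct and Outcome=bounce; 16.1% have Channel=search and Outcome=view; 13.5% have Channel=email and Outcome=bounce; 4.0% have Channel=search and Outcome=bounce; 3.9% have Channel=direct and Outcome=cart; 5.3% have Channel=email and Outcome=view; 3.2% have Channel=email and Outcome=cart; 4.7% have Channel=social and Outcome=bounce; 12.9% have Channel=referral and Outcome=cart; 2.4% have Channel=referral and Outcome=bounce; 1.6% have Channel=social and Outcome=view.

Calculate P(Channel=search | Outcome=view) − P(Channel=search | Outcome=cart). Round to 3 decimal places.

P(Outcome=view) = 0.053 + 0.161 + 0.016 + 0.015 + 0.035 = 0.280; P(Channel=search | Outcome=view) = 0.161/0.280 = 0.5750.
P(Outcome=cart) = 0.032 + 0.138 + 0.090 + 0.039 + 0.129 = 0.428; P(Channel=search | Outcome=cart) = 0.138/0.428 = 0.3224.
Difference = 0.253.

0.253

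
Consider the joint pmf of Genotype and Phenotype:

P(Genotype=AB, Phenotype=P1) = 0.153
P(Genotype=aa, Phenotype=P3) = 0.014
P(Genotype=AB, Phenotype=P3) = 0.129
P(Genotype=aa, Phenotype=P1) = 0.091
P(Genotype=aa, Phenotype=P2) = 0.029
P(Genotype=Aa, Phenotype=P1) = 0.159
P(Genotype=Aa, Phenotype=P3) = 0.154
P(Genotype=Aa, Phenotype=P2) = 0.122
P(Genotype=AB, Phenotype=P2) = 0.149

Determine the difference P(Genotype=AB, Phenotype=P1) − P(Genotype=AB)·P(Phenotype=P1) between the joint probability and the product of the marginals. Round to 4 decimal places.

P(Genotype=AB) = 0.153 + 0.149 + 0.129 = 0.431.
P(Phenotype=P1) = 0.159 + 0.091 + 0.153 = 0.403.
P(Genotype=AB, Phenotype=P1) − P(Genotype=AB)P(Phenotype=P1) = 0.153 − 0.431×0.403 = -0.0207.

-0.0207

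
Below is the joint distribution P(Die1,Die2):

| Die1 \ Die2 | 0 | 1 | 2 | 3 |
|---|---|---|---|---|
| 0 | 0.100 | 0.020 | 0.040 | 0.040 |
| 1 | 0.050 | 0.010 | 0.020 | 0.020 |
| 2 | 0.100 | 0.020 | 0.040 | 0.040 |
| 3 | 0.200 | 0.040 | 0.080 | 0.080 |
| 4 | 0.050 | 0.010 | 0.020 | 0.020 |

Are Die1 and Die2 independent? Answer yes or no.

yes

Every cell satisfies P(Die1,Die2) = P(Die1)·P(Die2). For instance P(Die1=1) = 0.100, P(Die2=2) = 0.200, and 0.100×0.200 = 0.020 matches the joint entry. So Die1 and Die2 are independent.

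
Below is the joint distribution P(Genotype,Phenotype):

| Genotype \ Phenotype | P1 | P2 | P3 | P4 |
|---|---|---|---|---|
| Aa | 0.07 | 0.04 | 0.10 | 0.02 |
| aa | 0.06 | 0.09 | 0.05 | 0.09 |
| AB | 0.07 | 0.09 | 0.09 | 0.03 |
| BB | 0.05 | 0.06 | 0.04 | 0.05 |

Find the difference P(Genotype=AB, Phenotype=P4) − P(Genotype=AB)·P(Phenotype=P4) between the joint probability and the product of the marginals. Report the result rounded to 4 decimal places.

P(Genotype=AB) = 0.07 + 0.09 + 0.09 + 0.03 = 0.28.
P(Phenotype=P4) = 0.02 + 0.09 + 0.03 + 0.05 = 0.19.
P(Genotype=AB, Phenotype=P4) − P(Genotype=AB)P(Phenotype=P4) = 0.03 − 0.28×0.19 = -0.0232.

-0.0232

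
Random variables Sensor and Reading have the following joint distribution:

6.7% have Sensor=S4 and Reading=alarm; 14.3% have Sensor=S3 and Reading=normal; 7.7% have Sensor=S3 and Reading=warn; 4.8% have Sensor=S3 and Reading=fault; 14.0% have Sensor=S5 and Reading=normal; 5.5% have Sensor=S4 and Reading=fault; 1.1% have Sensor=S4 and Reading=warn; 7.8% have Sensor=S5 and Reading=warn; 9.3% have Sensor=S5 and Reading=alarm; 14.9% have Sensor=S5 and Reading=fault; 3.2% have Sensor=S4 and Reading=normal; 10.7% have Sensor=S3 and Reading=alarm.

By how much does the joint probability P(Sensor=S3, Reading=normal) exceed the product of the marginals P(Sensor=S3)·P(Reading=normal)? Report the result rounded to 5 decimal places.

P(Sensor=S3) = 0.143 + 0.077 + 0.107 + 0.048 = 0.375.
P(Reading=normal) = 0.143 + 0.032 + 0.140 = 0.315.
P(Sensor=S3, Reading=normal) − P(Sensor=S3)P(Reading=normal) = 0.143 − 0.375×0.315 = 0.02488.

0.02488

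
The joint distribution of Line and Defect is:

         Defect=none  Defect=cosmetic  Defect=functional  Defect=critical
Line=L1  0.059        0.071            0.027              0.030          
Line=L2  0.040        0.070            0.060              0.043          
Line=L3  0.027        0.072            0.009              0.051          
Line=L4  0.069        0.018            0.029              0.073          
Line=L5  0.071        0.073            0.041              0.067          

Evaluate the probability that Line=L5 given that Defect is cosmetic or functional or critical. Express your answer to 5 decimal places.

0.24659

P(Defect=cosmetic) = 0.071 + 0.070 + 0.072 + 0.018 + 0.073 = 0.304.
P(Defect=functional) = 0.027 + 0.060 + 0.009 + 0.029 + 0.041 = 0.166.
P(Defect=critical) = 0.030 + 0.043 + 0.051 + 0.073 + 0.067 = 0.264.
P(Defect ∈ {cosmetic, functional, critical}) = 0.304 + 0.166 + 0.264 = 0.734; P(Line=L5, Defect ∈ {cosmetic, functional, critical}) = 0.073 + 0.041 + 0.067 = 0.181.
P(Line=L5 | Defect ∈ {cosmetic, functional, critical}) = 0.181/0.734 = 0.24659.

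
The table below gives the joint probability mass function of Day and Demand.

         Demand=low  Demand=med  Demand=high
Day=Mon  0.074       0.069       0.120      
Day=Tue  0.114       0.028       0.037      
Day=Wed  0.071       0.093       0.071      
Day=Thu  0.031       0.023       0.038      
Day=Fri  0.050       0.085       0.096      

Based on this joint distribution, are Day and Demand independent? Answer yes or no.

P(Day=Tue) = 0.179 and P(Demand=low) = 0.340, so their product is 0.06086, but P(Day=Tue, Demand=low) = 0.114. Since these differ, Day and Demand are not independent.

no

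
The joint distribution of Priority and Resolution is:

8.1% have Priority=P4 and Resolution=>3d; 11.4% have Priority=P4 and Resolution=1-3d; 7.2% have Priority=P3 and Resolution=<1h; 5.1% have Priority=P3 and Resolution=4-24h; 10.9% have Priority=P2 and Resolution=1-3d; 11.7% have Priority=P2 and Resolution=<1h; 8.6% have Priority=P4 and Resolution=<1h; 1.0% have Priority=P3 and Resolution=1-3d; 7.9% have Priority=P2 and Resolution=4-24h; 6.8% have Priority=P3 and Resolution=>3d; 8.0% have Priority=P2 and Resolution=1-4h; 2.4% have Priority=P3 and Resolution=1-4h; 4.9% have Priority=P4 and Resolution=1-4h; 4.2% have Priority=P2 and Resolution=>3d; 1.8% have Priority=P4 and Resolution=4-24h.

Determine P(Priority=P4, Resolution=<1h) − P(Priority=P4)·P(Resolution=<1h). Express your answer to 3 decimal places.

P(Priority=P4) = 0.086 + 0.049 + 0.018 + 0.114 + 0.081 = 0.348.
P(Resolution=<1h) = 0.117 + 0.072 + 0.086 = 0.275.
P(Priority=P4, Resolution=<1h) − P(Priority=P4)P(Resolution=<1h) = 0.086 − 0.348×0.275 = -0.010.

-0.010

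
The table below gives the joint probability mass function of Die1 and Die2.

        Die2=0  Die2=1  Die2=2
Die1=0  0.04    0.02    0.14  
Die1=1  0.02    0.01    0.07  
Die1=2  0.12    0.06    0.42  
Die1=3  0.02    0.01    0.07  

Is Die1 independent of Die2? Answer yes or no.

yes

Every cell satisfies P(Die1,Die2) = P(Die1)·P(Die2). For instance P(Die1=1) = 0.10, P(Die2=0) = 0.20, and 0.10×0.20 = 0.02 matches the joint entry. So Die1 and Die2 are independent.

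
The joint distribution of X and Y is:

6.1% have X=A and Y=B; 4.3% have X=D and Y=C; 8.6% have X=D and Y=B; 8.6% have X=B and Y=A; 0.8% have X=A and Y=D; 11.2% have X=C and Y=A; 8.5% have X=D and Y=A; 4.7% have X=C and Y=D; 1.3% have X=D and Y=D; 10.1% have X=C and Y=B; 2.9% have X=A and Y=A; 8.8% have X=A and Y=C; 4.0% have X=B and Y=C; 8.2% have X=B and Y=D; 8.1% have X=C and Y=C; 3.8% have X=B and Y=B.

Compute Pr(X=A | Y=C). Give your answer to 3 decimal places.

P(Y=C) = 0.088 + 0.040 + 0.081 + 0.043 = 0.252.
P(X=A | Y=C) = 0.088/0.252 = 0.349.

0.349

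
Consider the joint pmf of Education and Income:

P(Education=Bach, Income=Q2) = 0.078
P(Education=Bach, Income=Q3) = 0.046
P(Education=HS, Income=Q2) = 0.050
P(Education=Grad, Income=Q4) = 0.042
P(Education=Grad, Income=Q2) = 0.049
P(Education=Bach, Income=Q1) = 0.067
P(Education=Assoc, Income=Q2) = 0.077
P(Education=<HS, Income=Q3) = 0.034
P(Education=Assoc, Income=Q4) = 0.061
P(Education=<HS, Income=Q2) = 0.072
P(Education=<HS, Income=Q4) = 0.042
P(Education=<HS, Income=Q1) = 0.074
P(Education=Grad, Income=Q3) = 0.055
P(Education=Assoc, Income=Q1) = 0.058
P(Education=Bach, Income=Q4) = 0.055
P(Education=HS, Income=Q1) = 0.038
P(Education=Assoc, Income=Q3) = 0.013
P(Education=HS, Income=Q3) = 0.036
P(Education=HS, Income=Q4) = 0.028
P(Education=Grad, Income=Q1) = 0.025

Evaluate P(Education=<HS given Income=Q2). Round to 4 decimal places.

P(Income=Q2) = 0.072 + 0.050 + 0.077 + 0.078 + 0.049 = 0.326.
P(Education=<HS | Income=Q2) = 0.072/0.326 = 0.2209.

0.2209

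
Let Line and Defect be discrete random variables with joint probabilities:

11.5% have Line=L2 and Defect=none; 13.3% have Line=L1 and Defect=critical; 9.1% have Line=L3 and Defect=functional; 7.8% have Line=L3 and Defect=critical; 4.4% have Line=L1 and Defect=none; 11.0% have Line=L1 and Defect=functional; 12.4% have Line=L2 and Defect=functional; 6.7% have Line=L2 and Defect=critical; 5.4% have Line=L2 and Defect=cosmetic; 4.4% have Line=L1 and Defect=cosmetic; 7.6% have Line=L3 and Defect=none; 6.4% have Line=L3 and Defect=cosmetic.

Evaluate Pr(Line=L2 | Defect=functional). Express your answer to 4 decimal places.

0.3815

P(Defect=functional) = 0.110 + 0.124 + 0.091 = 0.325.
P(Line=L2 | Defect=functional) = 0.124/0.325 = 0.3815.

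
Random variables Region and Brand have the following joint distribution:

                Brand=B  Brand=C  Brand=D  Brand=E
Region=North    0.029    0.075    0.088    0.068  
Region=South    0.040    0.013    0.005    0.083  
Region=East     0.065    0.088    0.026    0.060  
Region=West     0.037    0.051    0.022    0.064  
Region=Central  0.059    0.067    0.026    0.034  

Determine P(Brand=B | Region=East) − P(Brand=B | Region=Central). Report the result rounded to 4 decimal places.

P(Region=East) = 0.065 + 0.088 + 0.026 + 0.060 = 0.239; P(Brand=B | Region=East) = 0.065/0.239 = 0.27197.
P(Region=Central) = 0.059 + 0.067 + 0.026 + 0.034 = 0.186; P(Brand=B | Region=Central) = 0.059/0.186 = 0.31720.
Difference = -0.0452.

-0.0452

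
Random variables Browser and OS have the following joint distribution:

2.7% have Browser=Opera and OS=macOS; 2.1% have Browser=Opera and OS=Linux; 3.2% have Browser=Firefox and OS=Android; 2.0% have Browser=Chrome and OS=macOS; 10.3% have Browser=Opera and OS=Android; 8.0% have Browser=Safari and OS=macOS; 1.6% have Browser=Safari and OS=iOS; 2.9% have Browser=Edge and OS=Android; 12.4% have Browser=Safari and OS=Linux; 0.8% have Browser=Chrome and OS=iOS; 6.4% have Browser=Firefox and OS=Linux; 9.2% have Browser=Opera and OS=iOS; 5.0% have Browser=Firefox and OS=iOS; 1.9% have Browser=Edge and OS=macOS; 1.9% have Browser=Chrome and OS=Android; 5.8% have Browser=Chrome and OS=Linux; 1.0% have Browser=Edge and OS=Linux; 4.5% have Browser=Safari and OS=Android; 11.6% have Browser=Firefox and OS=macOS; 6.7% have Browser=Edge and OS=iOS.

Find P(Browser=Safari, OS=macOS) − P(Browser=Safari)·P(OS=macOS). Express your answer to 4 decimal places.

P(Browser=Safari) = 0.080 + 0.124 + 0.016 + 0.045 = 0.265.
P(OS=macOS) = 0.020 + 0.116 + 0.080 + 0.019 + 0.027 = 0.262.
P(Browser=Safari, OS=macOS) − P(Browser=Safari)P(OS=macOS) = 0.080 − 0.265×0.262 = 0.0106.

0.0106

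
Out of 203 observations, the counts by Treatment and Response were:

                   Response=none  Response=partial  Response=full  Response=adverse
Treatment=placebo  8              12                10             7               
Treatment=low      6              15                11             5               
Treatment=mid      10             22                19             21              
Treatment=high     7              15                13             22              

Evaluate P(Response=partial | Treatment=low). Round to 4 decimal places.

Total with Treatment=low: 6 + 15 + 11 + 5 = 37.
P(Response=partial | Treatment=low) = 15/37 = 0.4054.

0.4054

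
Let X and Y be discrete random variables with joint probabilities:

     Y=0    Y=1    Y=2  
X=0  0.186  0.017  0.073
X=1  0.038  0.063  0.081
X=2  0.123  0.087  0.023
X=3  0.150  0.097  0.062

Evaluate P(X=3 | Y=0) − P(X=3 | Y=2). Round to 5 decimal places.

0.04240

P(Y=0) = 0.186 + 0.038 + 0.123 + 0.150 = 0.497; P(X=3 | Y=0) = 0.150/0.497 = 0.301811.
P(Y=2) = 0.073 + 0.081 + 0.023 + 0.062 = 0.239; P(X=3 | Y=2) = 0.062/0.239 = 0.259414.
Difference = 0.04240.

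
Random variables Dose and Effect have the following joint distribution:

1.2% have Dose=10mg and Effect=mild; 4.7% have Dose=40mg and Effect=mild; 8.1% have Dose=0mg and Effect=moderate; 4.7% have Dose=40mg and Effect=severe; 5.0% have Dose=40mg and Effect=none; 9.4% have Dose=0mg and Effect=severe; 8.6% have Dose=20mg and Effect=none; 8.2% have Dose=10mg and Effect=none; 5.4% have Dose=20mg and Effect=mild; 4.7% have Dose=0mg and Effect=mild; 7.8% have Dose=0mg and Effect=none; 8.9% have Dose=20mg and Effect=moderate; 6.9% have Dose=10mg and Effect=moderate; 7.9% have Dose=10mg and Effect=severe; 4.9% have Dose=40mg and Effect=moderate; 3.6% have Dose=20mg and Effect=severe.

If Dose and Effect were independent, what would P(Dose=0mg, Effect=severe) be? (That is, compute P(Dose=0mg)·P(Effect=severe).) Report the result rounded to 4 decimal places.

0.0768

P(Dose=0mg) = 0.078 + 0.047 + 0.081 + 0.094 = 0.300.
P(Effect=severe) = 0.094 + 0.079 + 0.036 + 0.047 = 0.256.
Product: 0.300 × 0.256 = 0.0768.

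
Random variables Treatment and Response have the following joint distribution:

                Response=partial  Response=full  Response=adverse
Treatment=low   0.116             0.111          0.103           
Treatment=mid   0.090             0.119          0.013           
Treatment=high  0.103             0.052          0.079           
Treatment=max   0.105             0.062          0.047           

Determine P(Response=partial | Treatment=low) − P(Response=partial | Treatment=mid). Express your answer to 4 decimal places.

-0.0539

P(Treatment=low) = 0.116 + 0.111 + 0.103 = 0.330; P(Response=partial | Treatment=low) = 0.116/0.330 = 0.35152.
P(Treatment=mid) = 0.090 + 0.119 + 0.013 = 0.222; P(Response=partial | Treatment=mid) = 0.090/0.222 = 0.40541.
Difference = -0.0539.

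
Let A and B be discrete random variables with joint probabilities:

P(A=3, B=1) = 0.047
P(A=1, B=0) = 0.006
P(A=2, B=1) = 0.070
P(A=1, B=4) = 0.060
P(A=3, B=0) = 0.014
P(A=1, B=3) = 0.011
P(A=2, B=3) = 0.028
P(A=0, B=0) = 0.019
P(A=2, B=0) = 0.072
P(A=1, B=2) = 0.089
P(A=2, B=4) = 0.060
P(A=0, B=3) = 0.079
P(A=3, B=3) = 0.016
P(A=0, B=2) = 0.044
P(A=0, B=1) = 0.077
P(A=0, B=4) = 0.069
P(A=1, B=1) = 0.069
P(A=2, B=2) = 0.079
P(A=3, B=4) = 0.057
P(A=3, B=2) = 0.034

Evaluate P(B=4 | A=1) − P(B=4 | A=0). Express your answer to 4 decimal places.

0.0157

P(A=1) = 0.006 + 0.069 + 0.089 + 0.011 + 0.060 = 0.235; P(B=4 | A=1) = 0.060/0.235 = 0.25532.
P(A=0) = 0.019 + 0.077 + 0.044 + 0.079 + 0.069 = 0.288; P(B=4 | A=0) = 0.069/0.288 = 0.23958.
Difference = 0.0157.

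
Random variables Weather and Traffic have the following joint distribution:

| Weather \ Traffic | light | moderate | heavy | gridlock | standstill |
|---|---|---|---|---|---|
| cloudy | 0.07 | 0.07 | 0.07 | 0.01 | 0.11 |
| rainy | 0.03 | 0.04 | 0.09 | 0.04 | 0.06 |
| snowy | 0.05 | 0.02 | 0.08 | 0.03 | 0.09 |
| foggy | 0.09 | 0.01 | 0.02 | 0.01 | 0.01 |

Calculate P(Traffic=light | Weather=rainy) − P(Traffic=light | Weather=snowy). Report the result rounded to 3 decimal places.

P(Weather=rainy) = 0.03 + 0.04 + 0.09 + 0.04 + 0.06 = 0.26; P(Traffic=light | Weather=rainy) = 0.03/0.26 = 0.1154.
P(Weather=snowy) = 0.05 + 0.02 + 0.08 + 0.03 + 0.09 = 0.27; P(Traffic=light | Weather=snowy) = 0.05/0.27 = 0.1852.
Difference = -0.070.

-0.070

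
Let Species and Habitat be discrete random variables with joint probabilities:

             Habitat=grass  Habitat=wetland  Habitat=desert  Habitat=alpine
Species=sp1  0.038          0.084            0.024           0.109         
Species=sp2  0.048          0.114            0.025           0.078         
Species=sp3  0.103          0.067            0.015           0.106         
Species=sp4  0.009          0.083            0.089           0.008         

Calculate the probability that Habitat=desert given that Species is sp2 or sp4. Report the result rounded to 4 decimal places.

0.2511

P(Species=sp2) = 0.048 + 0.114 + 0.025 + 0.078 = 0.265.
P(Species=sp4) = 0.009 + 0.083 + 0.089 + 0.008 = 0.189.
P(Species ∈ {sp2, sp4}) = 0.265 + 0.189 = 0.454; P(Habitat=desert, Species ∈ {sp2, sp4}) = 0.025 + 0.089 = 0.114.
P(Habitat=desert | Species ∈ {sp2, sp4}) = 0.114/0.454 = 0.2511.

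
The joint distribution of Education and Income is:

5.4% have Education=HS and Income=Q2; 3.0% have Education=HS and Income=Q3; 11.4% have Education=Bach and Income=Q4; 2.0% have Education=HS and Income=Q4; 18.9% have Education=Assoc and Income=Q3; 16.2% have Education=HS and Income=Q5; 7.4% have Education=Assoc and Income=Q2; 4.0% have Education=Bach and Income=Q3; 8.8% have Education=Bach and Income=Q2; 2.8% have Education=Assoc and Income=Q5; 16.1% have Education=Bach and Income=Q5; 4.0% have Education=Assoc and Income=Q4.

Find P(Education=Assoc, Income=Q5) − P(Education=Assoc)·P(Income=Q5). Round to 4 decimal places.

-0.0882

P(Education=Assoc) = 0.074 + 0.189 + 0.040 + 0.028 = 0.331.
P(Income=Q5) = 0.162 + 0.028 + 0.161 = 0.351.
P(Education=Assoc, Income=Q5) − P(Education=Assoc)P(Income=Q5) = 0.028 − 0.331×0.351 = -0.0882.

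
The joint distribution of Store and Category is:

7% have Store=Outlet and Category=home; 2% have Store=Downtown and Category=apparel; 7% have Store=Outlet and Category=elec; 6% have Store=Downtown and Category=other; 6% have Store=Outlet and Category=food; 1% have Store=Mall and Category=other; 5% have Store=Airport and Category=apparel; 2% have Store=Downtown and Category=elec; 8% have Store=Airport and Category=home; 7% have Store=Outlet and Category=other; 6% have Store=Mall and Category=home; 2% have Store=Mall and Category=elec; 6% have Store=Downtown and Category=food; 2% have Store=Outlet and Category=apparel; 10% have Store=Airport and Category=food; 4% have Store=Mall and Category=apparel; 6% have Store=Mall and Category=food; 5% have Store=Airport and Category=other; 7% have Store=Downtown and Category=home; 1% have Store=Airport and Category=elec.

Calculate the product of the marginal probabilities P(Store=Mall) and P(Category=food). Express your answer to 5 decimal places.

P(Store=Mall) = 0.06 + 0.04 + 0.02 + 0.06 + 0.01 = 0.19.
P(Category=food) = 0.06 + 0.06 + 0.10 + 0.06 = 0.28.
Product: 0.19 × 0.28 = 0.05320.

0.05320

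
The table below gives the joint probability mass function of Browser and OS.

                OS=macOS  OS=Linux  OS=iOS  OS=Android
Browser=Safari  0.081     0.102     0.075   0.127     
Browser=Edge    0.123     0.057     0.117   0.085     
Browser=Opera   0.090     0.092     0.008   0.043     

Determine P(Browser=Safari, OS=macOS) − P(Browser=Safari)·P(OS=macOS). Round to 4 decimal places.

-0.0322

P(Browser=Safari) = 0.081 + 0.102 + 0.075 + 0.127 = 0.385.
P(OS=macOS) = 0.081 + 0.123 + 0.090 = 0.294.
P(Browser=Safari, OS=macOS) − P(Browser=Safari)P(OS=macOS) = 0.081 − 0.385×0.294 = -0.0322.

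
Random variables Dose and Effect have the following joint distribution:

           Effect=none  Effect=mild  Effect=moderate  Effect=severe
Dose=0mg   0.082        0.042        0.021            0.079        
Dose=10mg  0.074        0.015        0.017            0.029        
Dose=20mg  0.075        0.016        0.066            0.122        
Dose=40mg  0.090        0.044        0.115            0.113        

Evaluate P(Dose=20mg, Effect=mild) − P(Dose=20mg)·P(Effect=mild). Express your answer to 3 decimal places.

P(Dose=20mg) = 0.075 + 0.016 + 0.066 + 0.122 = 0.279.
P(Effect=mild) = 0.042 + 0.015 + 0.016 + 0.044 = 0.117.
P(Dose=20mg, Effect=mild) − P(Dose=20mg)P(Effect=mild) = 0.016 − 0.279×0.117 = -0.017.

-0.017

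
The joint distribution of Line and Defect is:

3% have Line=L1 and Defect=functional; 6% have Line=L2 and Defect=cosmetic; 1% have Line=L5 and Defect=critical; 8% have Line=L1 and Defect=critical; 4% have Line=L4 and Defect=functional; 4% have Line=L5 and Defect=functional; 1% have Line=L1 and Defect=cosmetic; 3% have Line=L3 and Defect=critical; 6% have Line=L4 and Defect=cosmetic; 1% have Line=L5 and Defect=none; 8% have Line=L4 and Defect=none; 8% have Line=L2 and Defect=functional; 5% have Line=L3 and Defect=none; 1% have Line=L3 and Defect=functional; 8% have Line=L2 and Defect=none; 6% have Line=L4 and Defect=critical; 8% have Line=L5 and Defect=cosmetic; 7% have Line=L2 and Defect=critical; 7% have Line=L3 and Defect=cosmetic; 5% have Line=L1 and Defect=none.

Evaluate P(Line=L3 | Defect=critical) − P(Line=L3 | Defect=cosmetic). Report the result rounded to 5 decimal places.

-0.13000

P(Defect=critical) = 0.08 + 0.07 + 0.03 + 0.06 + 0.01 = 0.25; P(Line=L3 | Defect=critical) = 0.03/0.25 = 0.120000.
P(Defect=cosmetic) = 0.01 + 0.06 + 0.07 + 0.06 + 0.08 = 0.28; P(Line=L3 | Defect=cosmetic) = 0.07/0.28 = 0.250000.
Difference = -0.13000.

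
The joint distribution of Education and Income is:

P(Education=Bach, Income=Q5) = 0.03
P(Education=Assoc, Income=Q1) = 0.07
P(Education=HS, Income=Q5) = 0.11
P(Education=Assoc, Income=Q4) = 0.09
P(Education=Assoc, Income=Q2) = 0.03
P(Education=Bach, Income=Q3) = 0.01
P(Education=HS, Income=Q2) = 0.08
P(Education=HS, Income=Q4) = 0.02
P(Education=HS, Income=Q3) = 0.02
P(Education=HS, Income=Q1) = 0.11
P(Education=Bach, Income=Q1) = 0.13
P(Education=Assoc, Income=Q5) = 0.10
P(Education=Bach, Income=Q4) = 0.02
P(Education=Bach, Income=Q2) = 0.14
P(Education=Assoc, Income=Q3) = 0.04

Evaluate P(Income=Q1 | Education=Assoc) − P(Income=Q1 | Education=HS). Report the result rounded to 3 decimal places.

P(Education=Assoc) = 0.07 + 0.03 + 0.04 + 0.09 + 0.10 = 0.33; P(Income=Q1 | Education=Assoc) = 0.07/0.33 = 0.2121.
P(Education=HS) = 0.11 + 0.08 + 0.02 + 0.02 + 0.11 = 0.34; P(Income=Q1 | Education=HS) = 0.11/0.34 = 0.3235.
Difference = -0.111.

-0.111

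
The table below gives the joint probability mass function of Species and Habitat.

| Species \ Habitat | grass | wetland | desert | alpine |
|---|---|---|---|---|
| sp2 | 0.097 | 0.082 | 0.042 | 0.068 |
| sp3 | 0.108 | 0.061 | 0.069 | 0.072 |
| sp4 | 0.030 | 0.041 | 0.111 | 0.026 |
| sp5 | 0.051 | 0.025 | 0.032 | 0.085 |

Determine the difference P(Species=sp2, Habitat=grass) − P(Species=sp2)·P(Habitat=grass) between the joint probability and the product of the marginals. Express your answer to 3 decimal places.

0.014

P(Species=sp2) = 0.097 + 0.082 + 0.042 + 0.068 = 0.289.
P(Habitat=grass) = 0.097 + 0.108 + 0.030 + 0.051 = 0.286.
P(Species=sp2, Habitat=grass) − P(Species=sp2)P(Habitat=grass) = 0.097 − 0.289×0.286 = 0.014.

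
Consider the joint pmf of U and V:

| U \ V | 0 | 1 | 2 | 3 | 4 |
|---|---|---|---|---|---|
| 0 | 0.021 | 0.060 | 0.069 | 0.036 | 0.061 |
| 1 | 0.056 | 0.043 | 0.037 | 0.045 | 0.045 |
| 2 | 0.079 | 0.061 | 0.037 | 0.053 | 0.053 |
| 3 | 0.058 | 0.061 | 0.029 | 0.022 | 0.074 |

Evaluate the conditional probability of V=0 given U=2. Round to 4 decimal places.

P(U=2) = 0.079 + 0.061 + 0.037 + 0.053 + 0.053 = 0.283.
P(V=0 | U=2) = 0.079/0.283 = 0.2792.

0.2792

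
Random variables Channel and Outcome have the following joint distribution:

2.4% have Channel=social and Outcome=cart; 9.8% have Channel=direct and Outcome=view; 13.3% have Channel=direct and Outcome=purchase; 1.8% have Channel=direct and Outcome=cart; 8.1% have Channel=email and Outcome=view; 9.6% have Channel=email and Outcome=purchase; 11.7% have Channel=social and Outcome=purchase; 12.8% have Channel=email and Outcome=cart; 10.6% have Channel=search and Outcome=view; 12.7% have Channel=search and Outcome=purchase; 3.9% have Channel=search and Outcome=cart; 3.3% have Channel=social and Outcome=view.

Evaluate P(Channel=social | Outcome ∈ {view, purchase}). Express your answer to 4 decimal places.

0.1896

P(Outcome=view) = 0.081 + 0.106 + 0.033 + 0.098 = 0.318.
P(Outcome=purchase) = 0.096 + 0.127 + 0.117 + 0.133 = 0.473.
P(Outcome ∈ {view, purchase}) = 0.318 + 0.473 = 0.791; P(Channel=social, Outcome ∈ {view, purchase}) = 0.033 + 0.117 = 0.150.
P(Channel=social | Outcome ∈ {view, purchase}) = 0.150/0.791 = 0.1896.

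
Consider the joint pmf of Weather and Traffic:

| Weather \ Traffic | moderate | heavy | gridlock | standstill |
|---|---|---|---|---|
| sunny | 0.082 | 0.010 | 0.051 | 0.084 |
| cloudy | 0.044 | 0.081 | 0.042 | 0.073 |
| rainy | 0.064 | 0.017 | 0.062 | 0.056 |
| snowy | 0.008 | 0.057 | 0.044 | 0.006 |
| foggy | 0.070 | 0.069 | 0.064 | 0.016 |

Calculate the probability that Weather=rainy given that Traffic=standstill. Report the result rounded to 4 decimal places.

P(Traffic=standstill) = 0.084 + 0.073 + 0.056 + 0.006 + 0.016 = 0.235.
P(Weather=rainy | Traffic=standstill) = 0.056/0.235 = 0.2383.

0.2383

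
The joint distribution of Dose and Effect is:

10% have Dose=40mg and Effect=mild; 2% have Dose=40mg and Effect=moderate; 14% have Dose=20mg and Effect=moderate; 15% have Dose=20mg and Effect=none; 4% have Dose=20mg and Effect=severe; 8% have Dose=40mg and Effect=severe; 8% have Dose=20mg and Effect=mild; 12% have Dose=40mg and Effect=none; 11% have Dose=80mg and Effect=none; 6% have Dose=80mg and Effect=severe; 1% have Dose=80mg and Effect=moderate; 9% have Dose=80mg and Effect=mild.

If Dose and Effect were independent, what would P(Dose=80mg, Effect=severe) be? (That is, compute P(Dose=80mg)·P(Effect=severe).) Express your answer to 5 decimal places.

0.04860

P(Dose=80mg) = 0.11 + 0.09 + 0.01 + 0.06 = 0.27.
P(Effect=severe) = 0.04 + 0.08 + 0.06 = 0.18.
Product: 0.27 × 0.18 = 0.04860.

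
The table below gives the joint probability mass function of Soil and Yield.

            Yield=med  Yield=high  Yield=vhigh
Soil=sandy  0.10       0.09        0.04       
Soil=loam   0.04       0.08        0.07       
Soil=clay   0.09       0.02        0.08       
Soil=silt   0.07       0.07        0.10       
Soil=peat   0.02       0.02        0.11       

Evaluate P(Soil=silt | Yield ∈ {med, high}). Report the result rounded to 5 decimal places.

P(Yield=med) = 0.10 + 0.04 + 0.09 + 0.07 + 0.02 = 0.32.
P(Yield=high) = 0.09 + 0.08 + 0.02 + 0.07 + 0.02 = 0.28.
P(Yield ∈ {med, high}) = 0.32 + 0.28 = 0.60; P(Soil=silt, Yield ∈ {med, high}) = 0.07 + 0.07 = 0.14.
P(Soil=silt | Yield ∈ {med, high}) = 0.14/0.60 = 0.23333.

0.23333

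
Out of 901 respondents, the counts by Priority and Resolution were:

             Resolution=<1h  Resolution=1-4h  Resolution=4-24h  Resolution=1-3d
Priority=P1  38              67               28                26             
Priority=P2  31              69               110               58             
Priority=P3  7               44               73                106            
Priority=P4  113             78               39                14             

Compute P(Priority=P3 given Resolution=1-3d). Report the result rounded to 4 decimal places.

Total with Resolution=1-3d: 26 + 58 + 106 + 14 = 204.
P(Priority=P3 | Resolution=1-3d) = 106/204 = 0.5196.

0.5196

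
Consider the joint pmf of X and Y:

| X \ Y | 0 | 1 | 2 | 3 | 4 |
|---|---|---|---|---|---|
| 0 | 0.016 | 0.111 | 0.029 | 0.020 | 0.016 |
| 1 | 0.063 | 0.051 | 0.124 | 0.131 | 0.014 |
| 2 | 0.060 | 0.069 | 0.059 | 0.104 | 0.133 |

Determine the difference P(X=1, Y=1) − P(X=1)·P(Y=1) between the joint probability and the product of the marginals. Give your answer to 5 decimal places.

-0.03747

P(X=1) = 0.063 + 0.051 + 0.124 + 0.131 + 0.014 = 0.383.
P(Y=1) = 0.111 + 0.051 + 0.069 = 0.231.
P(X=1, Y=1) − P(X=1)P(Y=1) = 0.051 − 0.383×0.231 = -0.03747.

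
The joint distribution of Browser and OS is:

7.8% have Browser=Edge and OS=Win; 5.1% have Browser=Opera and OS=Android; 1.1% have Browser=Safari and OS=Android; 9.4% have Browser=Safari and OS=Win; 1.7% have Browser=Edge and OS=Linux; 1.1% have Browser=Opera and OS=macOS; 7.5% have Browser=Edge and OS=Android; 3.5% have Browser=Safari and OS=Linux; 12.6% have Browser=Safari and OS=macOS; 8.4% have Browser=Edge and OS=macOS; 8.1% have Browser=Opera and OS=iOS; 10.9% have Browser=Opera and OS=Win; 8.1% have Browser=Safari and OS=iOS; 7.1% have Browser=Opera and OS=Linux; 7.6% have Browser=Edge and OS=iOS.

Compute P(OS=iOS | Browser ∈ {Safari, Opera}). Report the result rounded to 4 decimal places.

P(Browser=Safari) = 0.094 + 0.126 + 0.035 + 0.081 + 0.011 = 0.347.
P(Browser=Opera) = 0.109 + 0.011 + 0.071 + 0.081 + 0.051 = 0.323.
P(Browser ∈ {Safari, Opera}) = 0.347 + 0.323 = 0.670; P(OS=iOS, Browser ∈ {Safari, Opera}) = 0.081 + 0.081 = 0.162.
P(OS=iOS | Browser ∈ {Safari, Opera}) = 0.162/0.670 = 0.2418.

0.2418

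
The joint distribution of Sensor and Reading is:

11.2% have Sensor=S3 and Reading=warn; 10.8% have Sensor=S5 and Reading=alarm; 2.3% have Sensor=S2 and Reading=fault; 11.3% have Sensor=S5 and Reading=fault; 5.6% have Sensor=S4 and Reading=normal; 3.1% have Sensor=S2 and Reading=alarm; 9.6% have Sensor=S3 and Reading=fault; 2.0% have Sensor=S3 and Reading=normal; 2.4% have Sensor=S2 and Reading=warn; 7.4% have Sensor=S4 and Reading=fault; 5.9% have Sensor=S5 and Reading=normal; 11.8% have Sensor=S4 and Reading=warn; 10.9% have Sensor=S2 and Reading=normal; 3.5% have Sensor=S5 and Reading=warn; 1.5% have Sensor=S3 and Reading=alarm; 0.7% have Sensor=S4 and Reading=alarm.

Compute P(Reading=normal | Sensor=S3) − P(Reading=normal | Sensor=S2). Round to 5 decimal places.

-0.50058

P(Sensor=S3) = 0.020 + 0.112 + 0.015 + 0.096 = 0.243; P(Reading=normal | Sensor=S3) = 0.020/0.243 = 0.082305.
P(Sensor=S2) = 0.109 + 0.024 + 0.031 + 0.023 = 0.187; P(Reading=normal | Sensor=S2) = 0.109/0.187 = 0.582888.
Difference = -0.50058.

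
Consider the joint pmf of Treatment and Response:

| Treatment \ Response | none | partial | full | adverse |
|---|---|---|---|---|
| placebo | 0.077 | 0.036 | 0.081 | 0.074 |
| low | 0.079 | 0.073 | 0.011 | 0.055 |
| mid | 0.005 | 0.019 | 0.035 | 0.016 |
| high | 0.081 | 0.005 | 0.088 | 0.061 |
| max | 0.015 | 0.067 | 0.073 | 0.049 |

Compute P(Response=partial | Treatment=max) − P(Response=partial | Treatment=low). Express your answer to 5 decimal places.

P(Treatment=max) = 0.015 + 0.067 + 0.073 + 0.049 = 0.204; P(Response=partial | Treatment=max) = 0.067/0.204 = 0.328431.
P(Treatment=low) = 0.079 + 0.073 + 0.011 + 0.055 = 0.218; P(Response=partial | Treatment=low) = 0.073/0.218 = 0.334862.
Difference = -0.00643.

-0.00643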